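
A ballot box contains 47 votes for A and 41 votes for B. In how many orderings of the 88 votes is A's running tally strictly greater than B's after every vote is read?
Strict-lead orderings = 1461757654003171176295560

Total orderings of the 88 votes with 47 for A: C(88, 47) = 21439112258713177252334880. By the Bertrand ballot formula (Cycle Lemma / reflection principle), the number of orderings in which A is strictly ahead of B throughout is (p − q)/(p + q) · C(p + q, p) = (47 − 41)/(47 + 41) · 21439112258713177252334880 = 1461757654003171176295560.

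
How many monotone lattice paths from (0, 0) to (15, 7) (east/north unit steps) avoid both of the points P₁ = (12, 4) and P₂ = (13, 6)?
Number of paths = 69128

Inclusion–exclusion. Total paths: C(22, 15) = 170544. Through P₁: C(16, 12)·C(6, 3) = 36400. Through P₂: C(19, 13)·C(3, 2) = 81396. Since P₁ is strictly southwest of P₂, a monotone path through both must visit P₁ then P₂; paths through both = C(16, 12)·C(3, 1)·C(3, 2) = 16380. Avoid both = 170544 − 36400 − 81396 + 16380 = 69128.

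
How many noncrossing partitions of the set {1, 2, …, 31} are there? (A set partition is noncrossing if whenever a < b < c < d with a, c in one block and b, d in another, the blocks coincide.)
C_31 = 14544636039226909

These noncrossing partitions are counted by the Catalan number C_n = (1/(n + 1)) · C(2n, n). For n = 31: C_31 = (1/32) · C(62, 31) = 465428353255261088/32 = 14544636039226909.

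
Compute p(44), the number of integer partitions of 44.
p(44) = 75175

Compute p(n) via the recurrence p(n, m) = p(n, m−1) + p(n−m, m), where p(n, m) counts partitions of n with all parts ≤ m and p(n) = p(n, n). The base cases are p(0, m) = 1 and p(n, 0) = 0 for n > 0. Filling the table yields p(44) = 75175. (Euler's pentagonal recurrence is an alternative.)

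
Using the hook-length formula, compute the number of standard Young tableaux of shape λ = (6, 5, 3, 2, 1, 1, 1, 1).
# SYT of shape (6, 5, 3, 2, 1, 1, 1, 1) = 178053750

Hook-length formula: f^λ = n! / Π hook(c), product over all cells c of the Young diagram. For λ = (6, 5, 3, 2, 1, 1, 1, 1), n = 20 boxes. Hook lengths by row (left-to-right, top-to-bottom): [13, 8, 6, 4, 3, 1]; [11, 6, 4, 2, 1]; [8, 3, 1]; [6, 1]; [4]; [3]; [2]; [1]. Product of hooks = 13663862784. So f^λ = 20! / 13663862784 = 2432902008176640000 / 13663862784 = 178053750.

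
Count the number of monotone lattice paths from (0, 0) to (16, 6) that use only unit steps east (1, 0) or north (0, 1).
Number of paths = 74613

A monotone lattice path from (0, 0) to (16, 6) consists of 16 east steps and 6 north steps in some order, so it is determined by which 16 of the 22 steps are east. The count is C(22, 16) = 74613.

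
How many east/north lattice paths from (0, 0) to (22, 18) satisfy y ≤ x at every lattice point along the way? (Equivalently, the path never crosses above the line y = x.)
Number of paths = 24647883000

By the reflection principle (André's argument), the number of monotone paths to (22, 18) with n ≤ m that never go above y = x is C(40, 22) − C(40, 23) = 113380261800 − 88732378800 = 24647883000.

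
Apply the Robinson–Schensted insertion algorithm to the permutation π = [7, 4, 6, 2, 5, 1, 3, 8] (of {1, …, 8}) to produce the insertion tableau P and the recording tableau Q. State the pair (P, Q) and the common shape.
P = [1, 3, 8] / [2, 5] / [4, 6] / [7];  Q = [1, 3, 8] / [2, 5] / [4, 7] / [6];  common shape = (3, 2, 2, 1)

Row-insert the values π_1, π_2, … into P one at a time, bumping the leftmost entry strictly greater than the inserted value down to the next row. The recording tableau Q records, in position (i, j), the step at which that cell was added to P.
  Insert 7 (step 1): P = [7];  Q = [1]
  Insert 4 (step 2): P = [4] / [7];  Q = [1] / [2]
  Insert 6 (step 3): P = [4, 6] / [7];  Q = [1, 3] / [2]
  Insert 2 (step 4): P = [2, 6] / [4] / [7];  Q = [1, 3] / [2] / [4]
  Insert 5 (step 5): P = [2, 5] / [4, 6] / [7];  Q = [1, 3] / [2, 5] / [4]
  Insert 1 (step 6): P = [1, 5] / [2, 6] / [4] / [7];  Q = [1, 3] / [2, 5] / [4] / [6]
  Insert 3 (step 7): P = [1, 3] / [2, 5] / [4, 6] / [7];  Q = [1, 3] / [2, 5] / [4, 7] / [6]
  Insert 8 (step 8): P = [1, 3, 8] / [2, 5] / [4, 6] / [7];  Q = [1, 3, 8] / [2, 5] / [4, 7] / [6]
Final shape: (3, 2, 2, 1).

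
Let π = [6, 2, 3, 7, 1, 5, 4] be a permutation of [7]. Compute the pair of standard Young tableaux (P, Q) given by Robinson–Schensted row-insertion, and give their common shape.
P = [1, 3, 4] / [2, 5] / [6, 7];  Q = [1, 3, 4] / [2, 6] / [5, 7];  common shape = (3, 2, 2)

Row-insert the values π_1, π_2, … into P one at a time, bumping the leftmost entry strictly greater than the inserted value down to the next row. The recording tableau Q records, in position (i, j), the step at which that cell was added to P.
  Insert 6 (step 1): P = [6];  Q = [1]
  Insert 2 (step 2): P = [2] / [6];  Q = [1] / [2]
  Insert 3 (step 3): P = [2, 3] / [6];  Q = [1, 3] / [2]
  Insert 7 (step 4): P = [2, 3, 7] / [6];  Q = [1, 3, 4] / [2]
  Insert 1 (step 5): P = [1, 3, 7] / [2] / [6];  Q = [1, 3, 4] / [2] / [5]
  Insert 5 (step 6): P = [1, 3, 5] / [2, 7] / [6];  Q = [1, 3, 4] / [2, 6] / [5]
  Insert 4 (step 7): P = [1, 3, 4] / [2, 5] / [6, 7];  Q = [1, 3, 4] / [2, 6] / [5, 7]
Final shape: (3, 2, 2).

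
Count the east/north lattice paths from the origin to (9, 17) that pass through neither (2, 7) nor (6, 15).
Number of paths = 2059982

Inclusion–exclusion. Total paths: C(26, 9) = 3124550. Through P₁: C(9, 2)·C(17, 7) = 700128. Through P₂: C(21, 6)·C(5, 3) = 542640. Since P₁ is strictly southwest of P₂, a monotone path through both must visit P₁ then P₂; paths through both = C(9, 2)·C(12, 4)·C(5, 3) = 178200. Avoid both = 3124550 − 700128 − 542640 + 178200 = 2059982.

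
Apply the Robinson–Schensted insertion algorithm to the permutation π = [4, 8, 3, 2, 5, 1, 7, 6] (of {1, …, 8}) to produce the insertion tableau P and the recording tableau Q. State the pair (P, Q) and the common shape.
P = [1, 5, 6] / [2, 7] / [3, 8] / [4];  Q = [1, 2, 7] / [3, 5] / [4, 8] / [6];  common shape = (3, 2, 2, 1)

Row-insert the values π_1, π_2, … into P one at a time, bumping the leftmost entry strictly greater than the inserted value down to the next row. The recording tableau Q records, in position (i, j), the step at which that cell was added to P.
  Insert 4 (step 1): P = [4];  Q = [1]
  Insert 8 (step 2): P = [4, 8];  Q = [1, 2]
  Insert 3 (step 3): P = [3, 8] / [4];  Q = [1, 2] / [3]
  Insert 2 (step 4): P = [2, 8] / [3] / [4];  Q = [1, 2] / [3] / [4]
  Insert 5 (step 5): P = [2, 5] / [3, 8] / [4];  Q = [1, 2] / [3, 5] / [4]
  Insert 1 (step 6): P = [1, 5] / [2, 8] / [3] / [4];  Q = [1, 2] / [3, 5] / [4] / [6]
  Insert 7 (step 7): P = [1, 5, 7] / [2, 8] / [3] / [4];  Q = [1, 2, 7] / [3, 5] / [4] / [6]
  Insert 6 (step 8): P = [1, 5, 6] / [2, 7] / [3, 8] / [4];  Q = [1, 2, 7] / [3, 5] / [4, 8] / [6]
Final shape: (3, 2, 2, 1).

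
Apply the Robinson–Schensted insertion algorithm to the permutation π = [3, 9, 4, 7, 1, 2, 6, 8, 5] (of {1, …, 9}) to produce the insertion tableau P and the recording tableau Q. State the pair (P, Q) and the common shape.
P = [1, 2, 5, 8] / [3, 4, 6] / [7] / [9];  Q = [1, 2, 4, 8] / [3, 6, 7] / [5] / [9];  common shape = (4, 3, 1, 1)

Row-insert the values π_1, π_2, … into P one at a time, bumping the leftmost entry strictly greater than the inserted value down to the next row. The recording tableau Q records, in position (i, j), the step at which that cell was added to P.
  Insert 3 (step 1): P = [3];  Q = [1]
  Insert 9 (step 2): P = [3, 9];  Q = [1, 2]
  Insert 4 (step 3): P = [3, 4] / [9];  Q = [1, 2] / [3]
  Insert 7 (step 4): P = [3, 4, 7] / [9];  Q = [1, 2, 4] / [3]
  Insert 1 (step 5): P = [1, 4, 7] / [3] / [9];  Q = [1, 2, 4] / [3] / [5]
  Insert 2 (step 6): P = [1, 2, 7] / [3, 4] / [9];  Q = [1, 2, 4] / [3, 6] / [5]
  Insert 6 (step 7): P = [1, 2, 6] / [3, 4, 7] / [9];  Q = [1, 2, 4] / [3, 6, 7] / [5]
  Insert 8 (step 8): P = [1, 2, 6, 8] / [3, 4, 7] / [9];  Q = [1, 2, 4, 8] / [3, 6, 7] / [5]
  Insert 5 (step 9): P = [1, 2, 5, 8] / [3, 4, 6] / [7] / [9];  Q = [1, 2, 4, 8] / [3, 6, 7] / [5] / [9]
Final shape: (4, 3, 1, 1).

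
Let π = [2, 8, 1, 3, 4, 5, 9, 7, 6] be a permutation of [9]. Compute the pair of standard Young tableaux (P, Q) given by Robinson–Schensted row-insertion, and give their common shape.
P = [1, 3, 4, 5, 6] / [2, 7, 9] / [8];  Q = [1, 2, 5, 6, 7] / [3, 4, 8] / [9];  common shape = (5, 3, 1)

Row-insert the values π_1, π_2, … into P one at a time, bumping the leftmost entry strictly greater than the inserted value down to the next row. The recording tableau Q records, in position (i, j), the step at which that cell was added to P.
  Insert 2 (step 1): P = [2];  Q = [1]
  Insert 8 (step 2): P = [2, 8];  Q = [1, 2]
  Insert 1 (step 3): P = [1, 8] / [2];  Q = [1, 2] / [3]
  Insert 3 (step 4): P = [1, 3] / [2, 8];  Q = [1, 2] / [3, 4]
  Insert 4 (step 5): P = [1, 3, 4] / [2, 8];  Q = [1, 2, 5] / [3, 4]
  Insert 5 (step 6): P = [1, 3, 4, 5] / [2, 8];  Q = [1, 2, 5, 6] / [3, 4]
  Insert 9 (step 7): P = [1, 3, 4, 5, 9] / [2, 8];  Q = [1, 2, 5, 6, 7] / [3, 4]
  Insert 7 (step 8): P = [1, 3, 4, 5, 7] / [2, 8, 9];  Q = [1, 2, 5, 6, 7] / [3, 4, 8]
  Insert 6 (step 9): P = [1, 3, 4, 5, 6] / [2, 7, 9] / [8];  Q = [1, 2, 5, 6, 7] / [3, 4, 8] / [9]
Final shape: (5, 3, 1).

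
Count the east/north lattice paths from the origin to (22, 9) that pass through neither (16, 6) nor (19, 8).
Number of paths = 7996803

Inclusion–exclusion. Total paths: C(31, 22) = 20160075. Through P₁: C(22, 16)·C(9, 6) = 6267492. Through P₂: C(27, 19)·C(4, 3) = 8880300. Since P₁ is strictly southwest of P₂, a monotone path through both must visit P₁ then P₂; paths through both = C(22, 16)·C(5, 3)·C(4, 3) = 2984520. Avoid both = 20160075 − 6267492 − 8880300 + 2984520 = 7996803.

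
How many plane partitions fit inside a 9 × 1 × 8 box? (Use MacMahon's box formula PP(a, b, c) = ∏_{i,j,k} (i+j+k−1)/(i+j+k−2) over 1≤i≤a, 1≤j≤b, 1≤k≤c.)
PP(9, 1, 8) = 24310

Evaluate the triple product over i = 1..9, j = 1..1, k = 1..8. The factors are (2/1) · (3/2) · (4/3) · (5/4) · (6/5) · (7/6) · (8/7) · (9/8) · … (72 factors total). The numerators and denominators telescope so the product is an integer; carrying out the multiplication exactly gives PP(9, 1, 8) = 24310.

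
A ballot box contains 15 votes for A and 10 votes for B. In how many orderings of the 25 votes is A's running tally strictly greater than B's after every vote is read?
Strict-lead orderings = 653752

Total orderings of the 25 votes with 15 for A: C(25, 15) = 3268760. By the Bertrand ballot formula (Cycle Lemma / reflection principle), the number of orderings in which A is strictly ahead of B throughout is (p − q)/(p + q) · C(p + q, p) = (15 − 10)/(15 + 10) · 3268760 = 653752.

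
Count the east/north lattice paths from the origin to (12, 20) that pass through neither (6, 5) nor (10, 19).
Number of paths = 144874002

Inclusion–exclusion. Total paths: C(32, 12) = 225792840. Through P₁: C(11, 6)·C(21, 6) = 25069968. Through P₂: C(29, 10)·C(3, 2) = 60090030. Since P₁ is strictly southwest of P₂, a monotone path through both must visit P₁ then P₂; paths through both = C(11, 6)·C(18, 4)·C(3, 2) = 4241160. Avoid both = 225792840 − 25069968 − 60090030 + 4241160 = 144874002.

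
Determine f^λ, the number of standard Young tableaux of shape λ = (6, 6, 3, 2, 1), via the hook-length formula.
# SYT of shape (6, 6, 3, 2, 1) = 6534528

Hook-length formula: f^λ = n! / Π hook(c), product over all cells c of the Young diagram. For λ = (6, 6, 3, 2, 1), n = 18 boxes. Hook lengths by row (left-to-right, top-to-bottom): [10, 8, 6, 4, 3, 2]; [9, 7, 5, 3, 2, 1]; [5, 3, 1]; [3, 1]; [1]. Product of hooks = 979776000. So f^λ = 18! / 979776000 = 6402373705728000 / 979776000 = 6534528.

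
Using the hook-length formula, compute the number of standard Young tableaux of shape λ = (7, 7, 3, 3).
# SYT of shape (7, 7, 3, 3) = 16166150

Hook-length formula: f^λ = n! / Π hook(c), product over all cells c of the Young diagram. For λ = (7, 7, 3, 3), n = 20 boxes. Hook lengths by row (left-to-right, top-to-bottom): [10, 9, 8, 5, 4, 3, 2]; [9, 8, 7, 4, 3, 2, 1]; [4, 3, 2]; [3, 2, 1]. Product of hooks = 150493593600. So f^λ = 20! / 150493593600 = 2432902008176640000 / 150493593600 = 16166150.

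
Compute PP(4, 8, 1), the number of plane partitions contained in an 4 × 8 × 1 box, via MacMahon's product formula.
PP(4, 8, 1) = 495

Evaluate the triple product over i = 1..4, j = 1..8, k = 1..1. The factors are (2/1) · (3/2) · (4/3) · (5/4) · (6/5) · (7/6) · (8/7) · (9/8) · … (32 factors total). The numerators and denominators telescope so the product is an integer; carrying out the multiplication exactly gives PP(4, 8, 1) = 495.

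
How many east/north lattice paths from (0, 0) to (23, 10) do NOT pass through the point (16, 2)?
Number of paths = 91576485

Total paths from (0, 0) to (23, 10): C(33, 23) = 92561040. Paths through (16, 2): (paths (0, 0) → (16, 2)) × (paths (16, 2) → (23, 10)) = C(18, 16) · C(15, 7) = 153 · 6435 = 984555. Avoidance count = 92561040 − 984555 = 91576485.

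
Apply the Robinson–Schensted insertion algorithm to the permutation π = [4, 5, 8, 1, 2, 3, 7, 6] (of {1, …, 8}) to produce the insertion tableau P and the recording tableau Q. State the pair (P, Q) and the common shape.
P = [1, 2, 3, 6] / [4, 5, 7] / [8];  Q = [1, 2, 3, 7] / [4, 5, 6] / [8];  common shape = (4, 3, 1)

Row-insert the values π_1, π_2, … into P one at a time, bumping the leftmost entry strictly greater than the inserted value down to the next row. The recording tableau Q records, in position (i, j), the step at which that cell was added to P.
  Insert 4 (step 1): P = [4];  Q = [1]
  Insert 5 (step 2): P = [4, 5];  Q = [1, 2]
  Insert 8 (step 3): P = [4, 5, 8];  Q = [1, 2, 3]
  Insert 1 (step 4): P = [1, 5, 8] / [4];  Q = [1, 2, 3] / [4]
  Insert 2 (step 5): P = [1, 2, 8] / [4, 5];  Q = [1, 2, 3] / [4, 5]
  Insert 3 (step 6): P = [1, 2, 3] / [4, 5, 8];  Q = [1, 2, 3] / [4, 5, 6]
  Insert 7 (step 7): P = [1, 2, 3, 7] / [4, 5, 8];  Q = [1, 2, 3, 7] / [4, 5, 6]
  Insert 6 (step 8): P = [1, 2, 3, 6] / [4, 5, 7] / [8];  Q = [1, 2, 3, 7] / [4, 5, 6] / [8]
Final shape: (4, 3, 1).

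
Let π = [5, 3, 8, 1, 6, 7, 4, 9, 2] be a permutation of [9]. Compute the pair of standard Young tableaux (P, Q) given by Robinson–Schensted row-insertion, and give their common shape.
P = [1, 2, 7, 9] / [3, 4] / [5, 6] / [8];  Q = [1, 3, 6, 8] / [2, 5] / [4, 7] / [9];  common shape = (4, 2, 2, 1)

Row-insert the values π_1, π_2, … into P one at a time, bumping the leftmost entry strictly greater than the inserted value down to the next row. The recording tableau Q records, in position (i, j), the step at which that cell was added to P.
  Insert 5 (step 1): P = [5];  Q = [1]
  Insert 3 (step 2): P = [3] / [5];  Q = [1] / [2]
  Insert 8 (step 3): P = [3, 8] / [5];  Q = [1, 3] / [2]
  Insert 1 (step 4): P = [1, 8] / [3] / [5];  Q = [1, 3] / [2] / [4]
  Insert 6 (step 5): P = [1, 6] / [3, 8] / [5];  Q = [1, 3] / [2, 5] / [4]
  Insert 7 (step 6): P = [1, 6, 7] / [3, 8] / [5];  Q = [1, 3, 6] / [2, 5] / [4]
  Insert 4 (step 7): P = [1, 4, 7] / [3, 6] / [5, 8];  Q = [1, 3, 6] / [2, 5] / [4, 7]
  Insert 9 (step 8): P = [1, 4, 7, 9] / [3, 6] / [5, 8];  Q = [1, 3, 6, 8] / [2, 5] / [4, 7]
  Insert 2 (step 9): P = [1, 2, 7, 9] / [3, 4] / [5, 6] / [8];  Q = [1, 3, 6, 8] / [2, 5] / [4, 7] / [9]
Final shape: (4, 2, 2, 1).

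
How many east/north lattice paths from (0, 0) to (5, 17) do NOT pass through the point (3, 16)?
Number of paths = 23427

Total paths from (0, 0) to (5, 17): C(22, 5) = 26334. Paths through (3, 16): (paths (0, 0) → (3, 16)) × (paths (3, 16) → (5, 17)) = C(19, 3) · C(3, 2) = 969 · 3 = 2907. Avoidance count = 26334 − 2907 = 23427.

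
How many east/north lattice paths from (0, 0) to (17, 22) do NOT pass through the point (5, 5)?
Number of paths = 37943342190

Total paths from (0, 0) to (17, 22): C(39, 17) = 51021117810. Paths through (5, 5): (paths (0, 0) → (5, 5)) × (paths (5, 5) → (17, 22)) = C(10, 5) · C(29, 12) = 252 · 51895935 = 13077775620. Avoidance count = 51021117810 − 13077775620 = 37943342190.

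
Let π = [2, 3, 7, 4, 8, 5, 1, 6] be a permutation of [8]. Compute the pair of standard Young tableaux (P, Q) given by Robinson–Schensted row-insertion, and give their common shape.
P = [1, 3, 4, 5, 6] / [2, 8] / [7];  Q = [1, 2, 3, 5, 8] / [4, 6] / [7];  common shape = (5, 2, 1)

Row-insert the values π_1, π_2, … into P one at a time, bumping the leftmost entry strictly greater than the inserted value down to the next row. The recording tableau Q records, in position (i, j), the step at which that cell was added to P.
  Insert 2 (step 1): P = [2];  Q = [1]
  Insert 3 (step 2): P = [2, 3];  Q = [1, 2]
  Insert 7 (step 3): P = [2, 3, 7];  Q = [1, 2, 3]
  Insert 4 (step 4): P = [2, 3, 4] / [7];  Q = [1, 2, 3] / [4]
  Insert 8 (step 5): P = [2, 3, 4, 8] / [7];  Q = [1, 2, 3, 5] / [4]
  Insert 5 (step 6): P = [2, 3, 4, 5] / [7, 8];  Q = [1, 2, 3, 5] / [4, 6]
  Insert 1 (step 7): P = [1, 3, 4, 5] / [2, 8] / [7];  Q = [1, 2, 3, 5] / [4, 6] / [7]
  Insert 6 (step 8): P = [1, 3, 4, 5, 6] / [2, 8] / [7];  Q = [1, 2, 3, 5, 8] / [4, 6] / [7]
Final shape: (5, 2, 1).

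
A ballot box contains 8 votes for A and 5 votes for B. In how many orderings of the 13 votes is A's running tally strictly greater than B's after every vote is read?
Strict-lead orderings = 297

Total orderings of the 13 votes with 8 for A: C(13, 8) = 1287. By the Bertrand ballot formula (Cycle Lemma / reflection principle), the number of orderings in which A is strictly ahead of B throughout is (p − q)/(p + q) · C(p + q, p) = (8 − 5)/(8 + 5) · 1287 = 297.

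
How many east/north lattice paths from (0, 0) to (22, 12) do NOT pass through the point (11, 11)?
Number of paths = 539888856

Total paths from (0, 0) to (22, 12): C(34, 22) = 548354040. Paths through (11, 11): (paths (0, 0) → (11, 11)) × (paths (11, 11) → (22, 12)) = C(22, 11) · C(12, 11) = 705432 · 12 = 8465184. Avoidance count = 548354040 − 8465184 = 539888856.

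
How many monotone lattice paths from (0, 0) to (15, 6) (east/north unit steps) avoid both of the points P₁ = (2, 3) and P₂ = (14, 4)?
Number of paths = 39874

Inclusion–exclusion. Total paths: C(21, 15) = 54264. Through P₁: C(5, 2)·C(16, 13) = 5600. Through P₂: C(18, 14)·C(3, 1) = 9180. Since P₁ is strictly southwest of P₂, a monotone path through both must visit P₁ then P₂; paths through both = C(5, 2)·C(13, 12)·C(3, 1) = 390. Avoid both = 54264 − 5600 − 9180 + 390 = 39874.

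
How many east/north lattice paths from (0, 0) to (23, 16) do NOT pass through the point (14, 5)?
Number of paths = 35758222110

Total paths from (0, 0) to (23, 16): C(39, 23) = 37711260990. Paths through (14, 5): (paths (0, 0) → (14, 5)) × (paths (14, 5) → (23, 16)) = C(19, 14) · C(20, 9) = 11628 · 167960 = 1953038880. Avoidance count = 37711260990 − 1953038880 = 35758222110.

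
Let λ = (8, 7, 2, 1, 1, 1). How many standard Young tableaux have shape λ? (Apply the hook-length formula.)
# SYT of shape (8, 7, 2, 1, 1, 1) = 29767680

Hook-length formula: f^λ = n! / Π hook(c), product over all cells c of the Young diagram. For λ = (8, 7, 2, 1, 1, 1), n = 20 boxes. Hook lengths by row (left-to-right, top-to-bottom): [13, 9, 7, 6, 5, 4, 3, 1]; [11, 7, 5, 4, 3, 2, 1]; [5, 1]; [3]; [2]; [1]. Product of hooks = 81729648000. So f^λ = 20! / 81729648000 = 2432902008176640000 / 81729648000 = 29767680.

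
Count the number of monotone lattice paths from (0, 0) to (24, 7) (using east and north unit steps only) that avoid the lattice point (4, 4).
Number of paths = 2505605

Total paths from (0, 0) to (24, 7): C(31, 24) = 2629575. Paths through (4, 4): (paths (0, 0) → (4, 4)) × (paths (4, 4) → (24, 7)) = C(8, 4) · C(23, 20) = 70 · 1771 = 123970. Avoidance count = 2629575 − 123970 = 2505605.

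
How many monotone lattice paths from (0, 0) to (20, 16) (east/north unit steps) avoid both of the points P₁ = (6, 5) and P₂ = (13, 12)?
Number of paths = 4055697030

Inclusion–exclusion. Total paths: C(36, 20) = 7307872110. Through P₁: C(11, 6)·C(25, 14) = 2059318800. Through P₂: C(25, 13)·C(11, 7) = 1716099000. Since P₁ is strictly southwest of P₂, a monotone path through both must visit P₁ then P₂; paths through both = C(11, 6)·C(14, 7)·C(11, 7) = 523242720. Avoid both = 7307872110 − 2059318800 − 1716099000 + 523242720 = 4055697030.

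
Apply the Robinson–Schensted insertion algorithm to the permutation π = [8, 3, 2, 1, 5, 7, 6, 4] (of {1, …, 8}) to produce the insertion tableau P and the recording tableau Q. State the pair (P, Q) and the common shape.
P = [1, 4, 6] / [2, 5] / [3, 7] / [8];  Q = [1, 5, 6] / [2, 7] / [3, 8] / [4];  common shape = (3, 2, 2, 1)

Row-insert the values π_1, π_2, … into P one at a time, bumping the leftmost entry strictly greater than the inserted value down to the next row. The recording tableau Q records, in position (i, j), the step at which that cell was added to P.
  Insert 8 (step 1): P = [8];  Q = [1]
  Insert 3 (step 2): P = [3] / [8];  Q = [1] / [2]
  Insert 2 (step 3): P = [2] / [3] / [8];  Q = [1] / [2] / [3]
  Insert 1 (step 4): P = [1] / [2] / [3] / [8];  Q = [1] / [2] / [3] / [4]
  Insert 5 (step 5): P = [1, 5] / [2] / [3] / [8];  Q = [1, 5] / [2] / [3] / [4]
  Insert 7 (step 6): P = [1, 5, 7] / [2] / [3] / [8];  Q = [1, 5, 6] / [2] / [3] / [4]
  Insert 6 (step 7): P = [1, 5, 6] / [2, 7] / [3] / [8];  Q = [1, 5, 6] / [2, 7] / [3] / [4]
  Insert 4 (step 8): P = [1, 4, 6] / [2, 5] / [3, 7] / [8];  Q = [1, 5, 6] / [2, 7] / [3, 8] / [4]
Final shape: (3, 2, 2, 1).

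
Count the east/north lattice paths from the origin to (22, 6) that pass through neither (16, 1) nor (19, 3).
Number of paths = 341486

Inclusion–exclusion. Total paths: C(28, 22) = 376740. Through P₁: C(17, 16)·C(11, 6) = 7854. Through P₂: C(22, 19)·C(6, 3) = 30800. Since P₁ is strictly southwest of P₂, a monotone path through both must visit P₁ then P₂; paths through both = C(17, 16)·C(5, 3)·C(6, 3) = 3400. Avoid both = 376740 − 7854 − 30800 + 3400 = 341486.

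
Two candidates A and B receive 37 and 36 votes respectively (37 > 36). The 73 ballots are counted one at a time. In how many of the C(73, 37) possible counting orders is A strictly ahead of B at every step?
Strict-lead orderings = 11959798385860453492

Total orderings of the 73 votes with 37 for A: C(73, 37) = 873065282167813104916. By the Bertrand ballot formula (Cycle Lemma / reflection principle), the number of orderings in which A is strictly ahead of B throughout is (p − q)/(p + q) · C(p + q, p) = (37 − 36)/(37 + 36) · 873065282167813104916 = 11959798385860453492.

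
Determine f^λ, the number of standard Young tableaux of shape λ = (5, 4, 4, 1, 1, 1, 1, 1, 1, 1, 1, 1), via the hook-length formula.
# SYT of shape (5, 4, 4, 1, 1, 1, 1, 1, 1, 1, 1, 1) = 61555725

Hook-length formula: f^λ = n! / Π hook(c), product over all cells c of the Young diagram. For λ = (5, 4, 4, 1, 1, 1, 1, 1, 1, 1, 1, 1), n = 22 boxes. Hook lengths by row (left-to-right, top-to-bottom): [16, 6, 5, 4, 1]; [14, 4, 3, 2]; [13, 3, 2, 1]; [9]; [8]; [7]; [6]; [5]; [4]; [3]; [2]; [1]. Product of hooks = 18259889356800. So f^λ = 22! / 18259889356800 = 1124000727777607680000 / 18259889356800 = 61555725.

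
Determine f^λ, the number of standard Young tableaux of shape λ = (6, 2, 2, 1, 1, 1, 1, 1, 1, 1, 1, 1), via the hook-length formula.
# SYT of shape (6, 2, 2, 1, 1, 1, 1, 1, 1, 1, 1, 1) = 444600

Hook-length formula: f^λ = n! / Π hook(c), product over all cells c of the Young diagram. For λ = (6, 2, 2, 1, 1, 1, 1, 1, 1, 1, 1, 1), n = 19 boxes. Hook lengths by row (left-to-right, top-to-bottom): [17, 7, 4, 3, 2, 1]; [12, 2]; [11, 1]; [9]; [8]; [7]; [6]; [5]; [4]; [3]; [2]; [1]. Product of hooks = 273605713920. So f^λ = 19! / 273605713920 = 121645100408832000 / 273605713920 = 444600.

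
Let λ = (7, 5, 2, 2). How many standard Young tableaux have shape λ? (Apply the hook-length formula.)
# SYT of shape (7, 5, 2, 2) = 320320

Hook-length formula: f^λ = n! / Π hook(c), product over all cells c of the Young diagram. For λ = (7, 5, 2, 2), n = 16 boxes. Hook lengths by row (left-to-right, top-to-bottom): [10, 9, 6, 5, 4, 2, 1]; [7, 6, 3, 2, 1]; [3, 2]; [2, 1]. Product of hooks = 65318400. So f^λ = 16! / 65318400 = 20922789888000 / 65318400 = 320320.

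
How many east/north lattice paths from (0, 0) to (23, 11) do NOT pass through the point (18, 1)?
Number of paths = 286040703

Total paths from (0, 0) to (23, 11): C(34, 23) = 286097760. Paths through (18, 1): (paths (0, 0) → (18, 1)) × (paths (18, 1) → (23, 11)) = C(19, 18) · C(15, 5) = 19 · 3003 = 57057. Avoidance count = 286097760 − 57057 = 286040703.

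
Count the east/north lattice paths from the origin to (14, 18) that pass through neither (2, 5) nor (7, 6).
Number of paths = 282112380

Inclusion–exclusion. Total paths: C(32, 14) = 471435600. Through P₁: C(7, 2)·C(25, 12) = 109206300. Through P₂: C(13, 7)·C(19, 7) = 86465808. Since P₁ is strictly southwest of P₂, a monotone path through both must visit P₁ then P₂; paths through both = C(7, 2)·C(6, 5)·C(19, 7) = 6348888. Avoid both = 471435600 − 109206300 − 86465808 + 6348888 = 282112380.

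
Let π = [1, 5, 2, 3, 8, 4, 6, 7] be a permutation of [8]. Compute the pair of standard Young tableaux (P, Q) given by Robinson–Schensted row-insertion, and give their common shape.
P = [1, 2, 3, 4, 6, 7] / [5, 8];  Q = [1, 2, 4, 5, 7, 8] / [3, 6];  common shape = (6, 2)

Row-insert the values π_1, π_2, … into P one at a time, bumping the leftmost entry strictly greater than the inserted value down to the next row. The recording tableau Q records, in position (i, j), the step at which that cell was added to P.
  Insert 1 (step 1): P = [1];  Q = [1]
  Insert 5 (step 2): P = [1, 5];  Q = [1, 2]
  Insert 2 (step 3): P = [1, 2] / [5];  Q = [1, 2] / [3]
  Insert 3 (step 4): P = [1, 2, 3] / [5];  Q = [1, 2, 4] / [3]
  Insert 8 (step 5): P = [1, 2, 3, 8] / [5];  Q = [1, 2, 4, 5] / [3]
  Insert 4 (step 6): P = [1, 2, 3, 4] / [5, 8];  Q = [1, 2, 4, 5] / [3, 6]
  Insert 6 (step 7): P = [1, 2, 3, 4, 6] / [5, 8];  Q = [1, 2, 4, 5, 7] / [3, 6]
  Insert 7 (step 8): P = [1, 2, 3, 4, 6, 7] / [5, 8];  Q = [1, 2, 4, 5, 7, 8] / [3, 6]
Final shape: (6, 2).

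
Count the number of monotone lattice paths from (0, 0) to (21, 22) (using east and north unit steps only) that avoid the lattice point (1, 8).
Number of paths = 1039521701100

Total paths from (0, 0) to (21, 22): C(43, 21) = 1052049481860. Paths through (1, 8): (paths (0, 0) → (1, 8)) × (paths (1, 8) → (21, 22)) = C(9, 1) · C(34, 20) = 9 · 1391975640 = 12527780760. Avoidance count = 1052049481860 − 12527780760 = 1039521701100.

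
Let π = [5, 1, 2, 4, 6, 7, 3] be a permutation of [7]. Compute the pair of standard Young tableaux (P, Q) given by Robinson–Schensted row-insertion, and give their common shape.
P = [1, 2, 3, 6, 7] / [4] / [5];  Q = [1, 3, 4, 5, 6] / [2] / [7];  common shape = (5, 1, 1)

Row-insert the values π_1, π_2, … into P one at a time, bumping the leftmost entry strictly greater than the inserted value down to the next row. The recording tableau Q records, in position (i, j), the step at which that cell was added to P.
  Insert 5 (step 1): P = [5];  Q = [1]
  Insert 1 (step 2): P = [1] / [5];  Q = [1] / [2]
  Insert 2 (step 3): P = [1, 2] / [5];  Q = [1, 3] / [2]
  Insert 4 (step 4): P = [1, 2, 4] / [5];  Q = [1, 3, 4] / [2]
  Insert 6 (step 5): P = [1, 2, 4, 6] / [5];  Q = [1, 3, 4, 5] / [2]
  Insert 7 (step 6): P = [1, 2, 4, 6, 7] / [5];  Q = [1, 3, 4, 5, 6] / [2]
  Insert 3 (step 7): P = [1, 2, 3, 6, 7] / [4] / [5];  Q = [1, 3, 4, 5, 6] / [2] / [7]
Final shape: (5, 1, 1).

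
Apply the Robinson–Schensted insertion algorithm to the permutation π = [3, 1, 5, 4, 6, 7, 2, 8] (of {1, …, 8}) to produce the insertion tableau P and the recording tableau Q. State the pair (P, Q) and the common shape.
P = [1, 2, 6, 7, 8] / [3, 4] / [5];  Q = [1, 3, 5, 6, 8] / [2, 4] / [7];  common shape = (5, 2, 1)

Row-insert the values π_1, π_2, … into P one at a time, bumping the leftmost entry strictly greater than the inserted value down to the next row. The recording tableau Q records, in position (i, j), the step at which that cell was added to P.
  Insert 3 (step 1): P = [3];  Q = [1]
  Insert 1 (step 2): P = [1] / [3];  Q = [1] / [2]
  Insert 5 (step 3): P = [1, 5] / [3];  Q = [1, 3] / [2]
  Insert 4 (step 4): P = [1, 4] / [3, 5];  Q = [1, 3] / [2, 4]
  Insert 6 (step 5): P = [1, 4, 6] / [3, 5];  Q = [1, 3, 5] / [2, 4]
  Insert 7 (step 6): P = [1, 4, 6, 7] / [3, 5];  Q = [1, 3, 5, 6] / [2, 4]
  Insert 2 (step 7): P = [1, 2, 6, 7] / [3, 4] / [5];  Q = [1, 3, 5, 6] / [2, 4] / [7]
  Insert 8 (step 8): P = [1, 2, 6, 7, 8] / [3, 4] / [5];  Q = [1, 3, 5, 6, 8] / [2, 4] / [7]
Final shape: (5, 2, 1).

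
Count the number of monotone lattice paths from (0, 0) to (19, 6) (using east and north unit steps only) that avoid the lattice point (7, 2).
Number of paths = 111580

Total paths from (0, 0) to (19, 6): C(25, 19) = 177100. Paths through (7, 2): (paths (0, 0) → (7, 2)) × (paths (7, 2) → (19, 6)) = C(9, 7) · C(16, 12) = 36 · 1820 = 65520. Avoidance count = 177100 − 65520 = 111580.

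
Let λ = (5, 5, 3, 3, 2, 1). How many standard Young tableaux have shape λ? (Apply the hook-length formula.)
# SYT of shape (5, 5, 3, 3, 2, 1) = 31039008

Hook-length formula: f^λ = n! / Π hook(c), product over all cells c of the Young diagram. For λ = (5, 5, 3, 3, 2, 1), n = 19 boxes. Hook lengths by row (left-to-right, top-to-bottom): [10, 8, 6, 3, 2]; [9, 7, 5, 2, 1]; [6, 4, 2]; [5, 3, 1]; [3, 1]; [1]. Product of hooks = 3919104000. So f^λ = 19! / 3919104000 = 121645100408832000 / 3919104000 = 31039008.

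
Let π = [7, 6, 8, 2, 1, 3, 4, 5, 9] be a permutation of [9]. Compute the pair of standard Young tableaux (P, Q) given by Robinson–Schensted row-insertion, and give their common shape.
P = [1, 3, 4, 5, 9] / [2, 8] / [6] / [7];  Q = [1, 3, 7, 8, 9] / [2, 6] / [4] / [5];  common shape = (5, 2, 1, 1)

Row-insert the values π_1, π_2, … into P one at a time, bumping the leftmost entry strictly greater than the inserted value down to the next row. The recording tableau Q records, in position (i, j), the step at which that cell was added to P.
  Insert 7 (step 1): P = [7];  Q = [1]
  Insert 6 (step 2): P = [6] / [7];  Q = [1] / [2]
  Insert 8 (step 3): P = [6, 8] / [7];  Q = [1, 3] / [2]
  Insert 2 (step 4): P = [2, 8] / [6] / [7];  Q = [1, 3] / [2] / [4]
  Insert 1 (step 5): P = [1, 8] / [2] / [6] / [7];  Q = [1, 3] / [2] / [4] / [5]
  Insert 3 (step 6): P = [1, 3] / [2, 8] / [6] / [7];  Q = [1, 3] / [2, 6] / [4] / [5]
  Insert 4 (step 7): P = [1, 3, 4] / [2, 8] / [6] / [7];  Q = [1, 3, 7] / [2, 6] / [4] / [5]
  Insert 5 (step 8): P = [1, 3, 4, 5] / [2, 8] / [6] / [7];  Q = [1, 3, 7, 8] / [2, 6] / [4] / [5]
  Insert 9 (step 9): P = [1, 3, 4, 5, 9] / [2, 8] / [6] / [7];  Q = [1, 3, 7, 8, 9] / [2, 6] / [4] / [5]
Final shape: (5, 2, 1, 1).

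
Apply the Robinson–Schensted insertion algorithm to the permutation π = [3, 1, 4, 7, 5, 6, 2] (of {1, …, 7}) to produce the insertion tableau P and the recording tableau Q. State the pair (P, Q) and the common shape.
P = [1, 2, 5, 6] / [3, 4] / [7];  Q = [1, 3, 4, 6] / [2, 5] / [7];  common shape = (4, 2, 1)

Row-insert the values π_1, π_2, … into P one at a time, bumping the leftmost entry strictly greater than the inserted value down to the next row. The recording tableau Q records, in position (i, j), the step at which that cell was added to P.
  Insert 3 (step 1): P = [3];  Q = [1]
  Insert 1 (step 2): P = [1] / [3];  Q = [1] / [2]
  Insert 4 (step 3): P = [1, 4] / [3];  Q = [1, 3] / [2]
  Insert 7 (step 4): P = [1, 4, 7] / [3];  Q = [1, 3, 4] / [2]
  Insert 5 (step 5): P = [1, 4, 5] / [3, 7];  Q = [1, 3, 4] / [2, 5]
  Insert 6 (step 6): P = [1, 4, 5, 6] / [3, 7];  Q = [1, 3, 4, 6] / [2, 5]
  Insert 2 (step 7): P = [1, 2, 5, 6] / [3, 4] / [7];  Q = [1, 3, 4, 6] / [2, 5] / [7]
Final shape: (4, 2, 1).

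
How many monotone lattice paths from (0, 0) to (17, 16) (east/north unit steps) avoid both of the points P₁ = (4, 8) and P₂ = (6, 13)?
Number of paths = 1059983292

Inclusion–exclusion. Total paths: C(33, 17) = 1166803110. Through P₁: C(12, 4)·C(21, 13) = 100727550. Through P₂: C(19, 6)·C(14, 11) = 9876048. Since P₁ is strictly southwest of P₂, a monotone path through both must visit P₁ then P₂; paths through both = C(12, 4)·C(7, 2)·C(14, 11) = 3783780. Avoid both = 1166803110 − 100727550 − 9876048 + 3783780 = 1059983292.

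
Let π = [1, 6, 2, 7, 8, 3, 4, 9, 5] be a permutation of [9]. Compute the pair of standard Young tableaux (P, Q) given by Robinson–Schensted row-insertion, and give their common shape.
P = [1, 2, 3, 4, 5] / [6, 7, 8, 9];  Q = [1, 2, 4, 5, 8] / [3, 6, 7, 9];  common shape = (5, 4)

Row-insert the values π_1, π_2, … into P one at a time, bumping the leftmost entry strictly greater than the inserted value down to the next row. The recording tableau Q records, in position (i, j), the step at which that cell was added to P.
  Insert 1 (step 1): P = [1];  Q = [1]
  Insert 6 (step 2): P = [1, 6];  Q = [1, 2]
  Insert 2 (step 3): P = [1, 2] / [6];  Q = [1, 2] / [3]
  Insert 7 (step 4): P = [1, 2, 7] / [6];  Q = [1, 2, 4] / [3]
  Insert 8 (step 5): P = [1, 2, 7, 8] / [6];  Q = [1, 2, 4, 5] / [3]
  Insert 3 (step 6): P = [1, 2, 3, 8] / [6, 7];  Q = [1, 2, 4, 5] / [3, 6]
  Insert 4 (step 7): P = [1, 2, 3, 4] / [6, 7, 8];  Q = [1, 2, 4, 5] / [3, 6, 7]
  Insert 9 (step 8): P = [1, 2, 3, 4, 9] / [6, 7, 8];  Q = [1, 2, 4, 5, 8] / [3, 6, 7]
  Insert 5 (step 9): P = [1, 2, 3, 4, 5] / [6, 7, 8, 9];  Q = [1, 2, 4, 5, 8] / [3, 6, 7, 9]
Final shape: (5, 4).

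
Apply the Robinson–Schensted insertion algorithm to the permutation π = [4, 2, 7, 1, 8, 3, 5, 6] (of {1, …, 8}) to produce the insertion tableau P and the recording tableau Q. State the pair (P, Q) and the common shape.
P = [1, 3, 5, 6] / [2, 7, 8] / [4];  Q = [1, 3, 5, 8] / [2, 6, 7] / [4];  common shape = (4, 3, 1)

Row-insert the values π_1, π_2, … into P one at a time, bumping the leftmost entry strictly greater than the inserted value down to the next row. The recording tableau Q records, in position (i, j), the step at which that cell was added to P.
  Insert 4 (step 1): P = [4];  Q = [1]
  Insert 2 (step 2): P = [2] / [4];  Q = [1] / [2]
  Insert 7 (step 3): P = [2, 7] / [4];  Q = [1, 3] / [2]
  Insert 1 (step 4): P = [1, 7] / [2] / [4];  Q = [1, 3] / [2] / [4]
  Insert 8 (step 5): P = [1, 7, 8] / [2] / [4];  Q = [1, 3, 5] / [2] / [4]
  Insert 3 (step 6): P = [1, 3, 8] / [2, 7] / [4];  Q = [1, 3, 5] / [2, 6] / [4]
  Insert 5 (step 7): P = [1, 3, 5] / [2, 7, 8] / [4];  Q = [1, 3, 5] / [2, 6, 7] / [4]
  Insert 6 (step 8): P = [1, 3, 5, 6] / [2, 7, 8] / [4];  Q = [1, 3, 5, 8] / [2, 6, 7] / [4]
Final shape: (4, 3, 1).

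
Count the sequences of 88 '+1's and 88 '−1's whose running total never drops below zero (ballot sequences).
C_88 = 64633260585762914370496637486146181462681535261000

These ballot sequences are counted by the Catalan number C_n = (1/(n + 1)) · C(2n, n). For n = 88: C_88 = (1/89) · C(176, 88) = 5752360192132899378974200736267010150178656638229000/89 = 64633260585762914370496637486146181462681535261000.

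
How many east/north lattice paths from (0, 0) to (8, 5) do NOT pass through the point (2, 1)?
Number of paths = 657

Total paths from (0, 0) to (8, 5): C(13, 8) = 1287. Paths through (2, 1): (paths (0, 0) → (2, 1)) × (paths (2, 1) → (8, 5)) = C(3, 2) · C(10, 6) = 3 · 210 = 630. Avoidance count = 1287 − 630 = 657.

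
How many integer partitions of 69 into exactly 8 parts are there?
p(69, 8 parts) = 89162

Partitions of n into exactly k parts are in bijection with partitions of n − k into at most k parts (subtract 1 from each part). So p(69, exactly 8) = p(61, parts ≤ 8). Computing via the recurrence p(m, j) = p(m, j−1) + p(m−j, j) gives 89162.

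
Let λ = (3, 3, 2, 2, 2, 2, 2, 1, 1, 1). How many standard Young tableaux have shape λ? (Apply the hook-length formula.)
# SYT of shape (3, 3, 2, 2, 2, 2, 2, 1, 1, 1) = 755820

Hook-length formula: f^λ = n! / Π hook(c), product over all cells c of the Young diagram. For λ = (3, 3, 2, 2, 2, 2, 2, 1, 1, 1), n = 19 boxes. Hook lengths by row (left-to-right, top-to-bottom): [12, 8, 2]; [11, 7, 1]; [9, 5]; [8, 4]; [7, 3]; [6, 2]; [5, 1]; [3]; [2]; [1]. Product of hooks = 160944537600. So f^λ = 19! / 160944537600 = 121645100408832000 / 160944537600 = 755820.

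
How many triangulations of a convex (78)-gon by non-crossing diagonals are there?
C_76 = 4790408930363303911328386208394864461024520

These polygon triangulations are counted by the Catalan number C_n = (1/(n + 1)) · C(2n, n). For n = 76: C_76 = (1/77) · C(152, 76) = 368861487637974401172285738046404563498888040/77 = 4790408930363303911328386208394864461024520.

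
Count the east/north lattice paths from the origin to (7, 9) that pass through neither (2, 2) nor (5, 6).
Number of paths = 4168

Inclusion–exclusion. Total paths: C(16, 7) = 11440. Through P₁: C(4, 2)·C(12, 5) = 4752. Through P₂: C(11, 5)·C(5, 2) = 4620. Since P₁ is strictly southwest of P₂, a monotone path through both must visit P₁ then P₂; paths through both = C(4, 2)·C(7, 3)·C(5, 2) = 2100. Avoid both = 11440 − 4752 − 4620 + 2100 = 4168.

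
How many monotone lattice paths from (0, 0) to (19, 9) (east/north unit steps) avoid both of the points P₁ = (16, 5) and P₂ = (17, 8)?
Number of paths = 3194148

Inclusion–exclusion. Total paths: C(28, 19) = 6906900. Through P₁: C(21, 16)·C(7, 3) = 712215. Through P₂: C(25, 17)·C(3, 2) = 3244725. Since P₁ is strictly southwest of P₂, a monotone path through both must visit P₁ then P₂; paths through both = C(21, 16)·C(4, 1)·C(3, 2) = 244188. Avoid both = 6906900 − 712215 − 3244725 + 244188 = 3194148.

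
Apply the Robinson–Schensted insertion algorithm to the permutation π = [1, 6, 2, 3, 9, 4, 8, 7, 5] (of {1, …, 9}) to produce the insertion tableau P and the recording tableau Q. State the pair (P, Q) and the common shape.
P = [1, 2, 3, 4, 5] / [6, 7] / [8] / [9];  Q = [1, 2, 4, 5, 7] / [3, 6] / [8] / [9];  common shape = (5, 2, 1, 1)

Row-insert the values π_1, π_2, … into P one at a time, bumping the leftmost entry strictly greater than the inserted value down to the next row. The recording tableau Q records, in position (i, j), the step at which that cell was added to P.
  Insert 1 (step 1): P = [1];  Q = [1]
  Insert 6 (step 2): P = [1, 6];  Q = [1, 2]
  Insert 2 (step 3): P = [1, 2] / [6];  Q = [1, 2] / [3]
  Insert 3 (step 4): P = [1, 2, 3] / [6];  Q = [1, 2, 4] / [3]
  Insert 9 (step 5): P = [1, 2, 3, 9] / [6];  Q = [1, 2, 4, 5] / [3]
  Insert 4 (step 6): P = [1, 2, 3, 4] / [6, 9];  Q = [1, 2, 4, 5] / [3, 6]
  Insert 8 (step 7): P = [1, 2, 3, 4, 8] / [6, 9];  Q = [1, 2, 4, 5, 7] / [3, 6]
  Insert 7 (step 8): P = [1, 2, 3, 4, 7] / [6, 8] / [9];  Q = [1, 2, 4, 5, 7] / [3, 6] / [8]
  Insert 5 (step 9): P = [1, 2, 3, 4, 5] / [6, 7] / [8] / [9];  Q = [1, 2, 4, 5, 7] / [3, 6] / [8] / [9]
Final shape: (5, 2, 1, 1).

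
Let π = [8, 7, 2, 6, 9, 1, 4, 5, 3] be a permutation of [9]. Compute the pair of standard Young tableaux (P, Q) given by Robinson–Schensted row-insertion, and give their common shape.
P = [1, 3, 5] / [2, 4, 9] / [6] / [7] / [8];  Q = [1, 4, 5] / [2, 7, 8] / [3] / [6] / [9];  common shape = (3, 3, 1, 1, 1)

Row-insert the values π_1, π_2, … into P one at a time, bumping the leftmost entry strictly greater than the inserted value down to the next row. The recording tableau Q records, in position (i, j), the step at which that cell was added to P.
  Insert 8 (step 1): P = [8];  Q = [1]
  Insert 7 (step 2): P = [7] / [8];  Q = [1] / [2]
  Insert 2 (step 3): P = [2] / [7] / [8];  Q = [1] / [2] / [3]
  Insert 6 (step 4): P = [2, 6] / [7] / [8];  Q = [1, 4] / [2] / [3]
  Insert 9 (step 5): P = [2, 6, 9] / [7] / [8];  Q = [1, 4, 5] / [2] / [3]
  Insert 1 (step 6): P = [1, 6, 9] / [2] / [7] / [8];  Q = [1, 4, 5] / [2] / [3] / [6]
  Insert 4 (step 7): P = [1, 4, 9] / [2, 6] / [7] / [8];  Q = [1, 4, 5] / [2, 7] / [3] / [6]
  Insert 5 (step 8): P = [1, 4, 5] / [2, 6, 9] / [7] / [8];  Q = [1, 4, 5] / [2, 7, 8] / [3] / [6]
  Insert 3 (step 9): P = [1, 3, 5] / [2, 4, 9] / [6] / [7] / [8];  Q = [1, 4, 5] / [2, 7, 8] / [3] / [6] / [9]
Final shape: (3, 3, 1, 1, 1).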